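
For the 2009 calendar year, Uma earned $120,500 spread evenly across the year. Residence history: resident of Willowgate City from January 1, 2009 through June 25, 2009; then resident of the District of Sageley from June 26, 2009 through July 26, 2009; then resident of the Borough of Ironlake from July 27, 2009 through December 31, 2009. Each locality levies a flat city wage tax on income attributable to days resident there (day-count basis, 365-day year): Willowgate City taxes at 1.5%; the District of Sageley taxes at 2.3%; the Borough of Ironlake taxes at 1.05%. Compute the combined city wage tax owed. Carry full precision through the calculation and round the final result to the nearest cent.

Willowgate City, January 1 – June 25, 2009: 176 days → $120,500 × 1.5% × 176/365 = $871.5616
The District of Sageley, June 26 – July 26, 2009: 31 days → $120,500 × 2.3% × 31/365 = $235.3877
The Borough of Ironlake, July 27 – December 31, 2009: 158 days → $120,500 × 1.05% × 158/365 = $547.6973
Total = $1,654.6466

$1,654.65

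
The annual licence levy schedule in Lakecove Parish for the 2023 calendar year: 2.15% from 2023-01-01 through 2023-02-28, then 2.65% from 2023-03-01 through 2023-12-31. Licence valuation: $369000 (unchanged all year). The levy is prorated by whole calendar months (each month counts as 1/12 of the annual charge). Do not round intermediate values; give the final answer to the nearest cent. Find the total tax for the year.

2023-01-01 to 2023-02-28: 2 months at 2.15% → $369000 × 2.15% × 2/12 = $1322.2500
2023-03-01 to 2023-12-31: 10 months at 2.65% → $369000 × 2.65% × 10/12 = $8148.7500
Total = $9471.0000

$9471.00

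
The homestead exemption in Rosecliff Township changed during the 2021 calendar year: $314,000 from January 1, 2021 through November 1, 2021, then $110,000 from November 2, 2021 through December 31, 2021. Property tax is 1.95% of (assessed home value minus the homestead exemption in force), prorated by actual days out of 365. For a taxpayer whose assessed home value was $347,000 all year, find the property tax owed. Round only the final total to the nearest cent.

January 1 – November 1, 2021: 305 days, exemption $314,000 → ($347,000 − $314,000) × 1.95% × 305/365 = $537.7192
November 2 – December 31, 2021: 60 days, exemption $110,000 → ($347,000 − $110,000) × 1.95% × 60/365 = $759.6986
Total = $1,297.4178

$1,297.42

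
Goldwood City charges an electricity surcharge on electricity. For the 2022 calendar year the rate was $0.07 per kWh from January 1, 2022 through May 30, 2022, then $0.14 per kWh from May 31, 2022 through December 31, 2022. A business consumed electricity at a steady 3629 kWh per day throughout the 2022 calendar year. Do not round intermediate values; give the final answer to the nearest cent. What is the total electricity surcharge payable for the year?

January 1 – May 30, 2022: 150 days × 3629 kWh/day = 544,350 kWh at $0.07/kWh → $38,104.50
May 31 – December 31, 2022: 215 days × 3629 kWh/day = 780,235 kWh at $0.14/kWh → $109,232.90

$147,337.40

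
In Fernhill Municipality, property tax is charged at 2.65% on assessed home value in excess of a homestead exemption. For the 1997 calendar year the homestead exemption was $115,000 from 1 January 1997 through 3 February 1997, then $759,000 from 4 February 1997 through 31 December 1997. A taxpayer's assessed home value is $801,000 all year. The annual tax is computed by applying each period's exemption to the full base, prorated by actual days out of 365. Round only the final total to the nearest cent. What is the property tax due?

$2,702.71

1 January – 3 February 1997: 34 days, exemption $115,000 → ($801,000 − $115,000) × 2.65% × 34/365 = $1,693.3863
4 February – 31 December 1997: 331 days, exemption $759,000 → ($801,000 − $759,000) × 2.65% × 331/365 = $1,009.3233
Total = $2,702.7096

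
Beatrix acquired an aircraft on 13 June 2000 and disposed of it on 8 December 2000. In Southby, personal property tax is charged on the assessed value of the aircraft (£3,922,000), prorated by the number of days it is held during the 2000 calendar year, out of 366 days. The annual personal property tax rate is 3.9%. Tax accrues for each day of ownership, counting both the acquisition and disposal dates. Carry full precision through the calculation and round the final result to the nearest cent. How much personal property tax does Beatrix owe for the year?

Days held (13 June – 8 December 2000): 179 out of 366
Tax = £3,922,000 × 3.9% × 179/366 = £74,807.3279

£74,807.33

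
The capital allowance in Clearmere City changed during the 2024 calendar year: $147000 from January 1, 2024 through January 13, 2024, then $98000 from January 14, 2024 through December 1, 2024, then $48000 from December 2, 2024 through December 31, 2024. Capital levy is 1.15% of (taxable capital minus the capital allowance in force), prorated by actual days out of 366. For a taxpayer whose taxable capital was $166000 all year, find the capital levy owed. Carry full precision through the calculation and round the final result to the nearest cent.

$809.12

January 1 – January 13, 2024: 13 days, exemption $147000 → ($166000 − $147000) × 1.15% × 13/366 = $7.7609
January 14 – December 1, 2024: 323 days, exemption $98000 → ($166000 − $98000) × 1.15% × 323/366 = $690.1257
December 2 – December 31, 2024: 30 days, exemption $48000 → ($166000 − $48000) × 1.15% × 30/366 = $111.2295
Total = $809.1161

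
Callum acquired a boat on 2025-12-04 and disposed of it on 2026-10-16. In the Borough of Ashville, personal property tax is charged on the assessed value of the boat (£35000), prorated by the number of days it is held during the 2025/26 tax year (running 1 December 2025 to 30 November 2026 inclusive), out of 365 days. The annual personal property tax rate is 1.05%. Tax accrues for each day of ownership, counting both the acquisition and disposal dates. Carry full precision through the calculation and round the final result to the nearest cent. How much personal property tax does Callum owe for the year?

£319.17

Days held (2025-12-04 to 2026-10-16): 317 out of 365
Tax = £35000 × 1.05% × 317/365 = £319.1712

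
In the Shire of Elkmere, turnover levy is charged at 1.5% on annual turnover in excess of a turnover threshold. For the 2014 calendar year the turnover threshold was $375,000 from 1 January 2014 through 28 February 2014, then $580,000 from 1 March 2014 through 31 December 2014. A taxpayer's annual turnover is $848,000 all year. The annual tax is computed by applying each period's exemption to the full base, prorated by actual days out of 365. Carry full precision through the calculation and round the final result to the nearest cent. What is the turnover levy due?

1 January – 28 February 2014: 59 days, exemption $375,000 → ($848,000 − $375,000) × 1.5% × 59/365 = $1,146.8630
1 March – 31 December 2014: 306 days, exemption $580,000 → ($848,000 − $580,000) × 1.5% × 306/365 = $3,370.1918
Total = $4,517.0548

$4,517.05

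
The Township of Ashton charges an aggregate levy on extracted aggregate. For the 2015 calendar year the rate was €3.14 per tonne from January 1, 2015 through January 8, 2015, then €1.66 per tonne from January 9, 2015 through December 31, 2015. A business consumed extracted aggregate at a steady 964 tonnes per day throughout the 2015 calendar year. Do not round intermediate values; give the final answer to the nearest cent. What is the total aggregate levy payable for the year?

€595501.36

January 1 – January 8, 2015: 8 days × 964 tonnes/day = 7,712 tonnes at €3.14/tonne → €24215.68
January 9 – December 31, 2015: 357 days × 964 tonnes/day = 344,148 tonnes at €1.66/tonne → €571285.68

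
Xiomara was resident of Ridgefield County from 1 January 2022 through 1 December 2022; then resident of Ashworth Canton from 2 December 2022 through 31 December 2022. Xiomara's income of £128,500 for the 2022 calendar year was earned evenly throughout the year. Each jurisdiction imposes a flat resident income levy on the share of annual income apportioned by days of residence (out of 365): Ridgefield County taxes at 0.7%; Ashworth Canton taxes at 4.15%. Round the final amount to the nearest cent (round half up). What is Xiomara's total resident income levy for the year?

£1,263.88

Ridgefield County, 1 January – 1 December 2022: 335 days → £128,500 × 0.7% × 335/365 = £825.5685
Ashworth Canton, 2 December – 31 December 2022: 30 days → £128,500 × 4.15% × 30/365 = £438.3082
Total = £1,263.8767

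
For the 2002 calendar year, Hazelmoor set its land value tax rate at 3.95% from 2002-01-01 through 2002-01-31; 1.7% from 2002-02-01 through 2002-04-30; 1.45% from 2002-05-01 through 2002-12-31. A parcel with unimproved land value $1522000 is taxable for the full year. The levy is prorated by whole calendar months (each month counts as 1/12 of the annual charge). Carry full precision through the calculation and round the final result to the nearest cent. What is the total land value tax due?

$26191.08

2002-01-01 to 2002-01-31: 1 month at 3.95% → $1522000 × 3.95% × 1/12 = $5009.9167
2002-02-01 to 2002-04-30: 3 months at 1.7% → $1522000 × 1.7% × 3/12 = $6468.5000
2002-05-01 to 2002-12-31: 8 months at 1.45% → $1522000 × 1.45% × 8/12 = $14712.6667
Total = $26191.0833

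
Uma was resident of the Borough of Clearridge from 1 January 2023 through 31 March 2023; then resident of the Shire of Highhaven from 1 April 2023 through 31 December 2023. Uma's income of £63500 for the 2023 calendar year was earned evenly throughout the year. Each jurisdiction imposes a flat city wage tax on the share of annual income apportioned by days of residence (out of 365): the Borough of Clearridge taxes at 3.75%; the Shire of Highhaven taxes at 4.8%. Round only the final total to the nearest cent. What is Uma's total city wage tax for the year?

The Borough of Clearridge, 1 January – 31 March 2023: 90 days → £63500 × 3.75% × 90/365 = £587.1575
The Shire of Highhaven, 1 April – 31 December 2023: 275 days → £63500 × 4.8% × 275/365 = £2296.4384
Total = £2883.5959

£2883.60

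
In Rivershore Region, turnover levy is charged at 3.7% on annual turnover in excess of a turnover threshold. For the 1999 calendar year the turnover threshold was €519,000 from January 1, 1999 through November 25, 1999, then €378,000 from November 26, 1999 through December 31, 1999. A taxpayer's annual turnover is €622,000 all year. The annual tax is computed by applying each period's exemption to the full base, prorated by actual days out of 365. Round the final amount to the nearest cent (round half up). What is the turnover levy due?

January 1 – November 25, 1999: 329 days, exemption €519,000 → (€622,000 − €519,000) × 3.7% × 329/365 = €3,435.1205
November 26 – December 31, 1999: 36 days, exemption €378,000 → (€622,000 − €378,000) × 3.7% × 36/365 = €890.4329
Total = €4,325.5534

€4,325.55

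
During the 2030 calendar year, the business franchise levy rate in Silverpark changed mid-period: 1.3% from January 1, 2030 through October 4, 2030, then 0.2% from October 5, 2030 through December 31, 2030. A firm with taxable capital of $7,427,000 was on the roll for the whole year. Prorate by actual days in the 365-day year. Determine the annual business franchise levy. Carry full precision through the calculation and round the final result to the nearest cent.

January 1 – October 4, 2030: 277 days at 1.3% → $7,427,000 × 1.3% × 277/365 = $73,272.9507
October 5 – December 31, 2030: 88 days at 0.2% → $7,427,000 × 0.2% × 88/365 = $3,581.2384
Total = $76,854.1890

$76,854.19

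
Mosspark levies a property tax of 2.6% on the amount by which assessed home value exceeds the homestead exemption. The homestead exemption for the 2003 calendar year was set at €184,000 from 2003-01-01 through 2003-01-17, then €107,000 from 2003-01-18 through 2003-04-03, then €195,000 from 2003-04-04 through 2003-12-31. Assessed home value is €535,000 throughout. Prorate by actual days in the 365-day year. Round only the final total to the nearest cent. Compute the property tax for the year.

€9,329.73

2003-01-01 to 2003-01-17: 17 days, exemption €184,000 → (€535,000 − €184,000) × 2.6% × 17/365 = €425.0466
2003-01-18 to 2003-04-03: 76 days, exemption €107,000 → (€535,000 − €107,000) × 2.6% × 76/365 = €2,317.0630
2003-04-04 to 2003-12-31: 272 days, exemption €195,000 → (€535,000 − €195,000) × 2.6% × 272/365 = €6,587.6164
Total = €9,329.7260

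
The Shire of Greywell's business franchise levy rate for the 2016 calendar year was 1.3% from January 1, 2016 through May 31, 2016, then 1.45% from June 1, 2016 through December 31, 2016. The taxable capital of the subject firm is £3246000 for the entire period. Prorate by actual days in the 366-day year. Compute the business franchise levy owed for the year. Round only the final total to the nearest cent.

£45044.90

January 1 – May 31, 2016: 152 days at 1.3% → £3246000 × 1.3% × 152/366 = £17524.8525
June 1 – December 31, 2016: 214 days at 1.45% → £3246000 × 1.45% × 214/366 = £27520.0492
Total = £45044.9016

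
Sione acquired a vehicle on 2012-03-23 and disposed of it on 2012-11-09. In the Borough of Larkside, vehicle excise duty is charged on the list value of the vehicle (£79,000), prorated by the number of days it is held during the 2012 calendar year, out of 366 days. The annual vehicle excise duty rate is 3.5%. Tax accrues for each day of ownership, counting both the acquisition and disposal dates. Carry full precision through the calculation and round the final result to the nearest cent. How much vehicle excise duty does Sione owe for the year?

Days held (2012-03-23 to 2012-11-09): 232 out of 366
Tax = £79,000 × 3.5% × 232/366 = £1,752.6776

£1,752.68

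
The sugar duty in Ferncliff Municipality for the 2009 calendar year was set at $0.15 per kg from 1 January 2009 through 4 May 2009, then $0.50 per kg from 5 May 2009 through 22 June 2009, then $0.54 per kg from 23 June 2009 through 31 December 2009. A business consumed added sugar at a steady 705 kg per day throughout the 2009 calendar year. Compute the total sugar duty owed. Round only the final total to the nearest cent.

$103,479.90

1 January – 4 May 2009: 124 days × 705 kg/day = 87,420 kg at $0.15/kg → $13,113.00
5 May – 22 June 2009: 49 days × 705 kg/day = 34,545 kg at $0.50/kg → $17,272.50
23 June – 31 December 2009: 192 days × 705 kg/day = 135,360 kg at $0.54/kg → $73,094.40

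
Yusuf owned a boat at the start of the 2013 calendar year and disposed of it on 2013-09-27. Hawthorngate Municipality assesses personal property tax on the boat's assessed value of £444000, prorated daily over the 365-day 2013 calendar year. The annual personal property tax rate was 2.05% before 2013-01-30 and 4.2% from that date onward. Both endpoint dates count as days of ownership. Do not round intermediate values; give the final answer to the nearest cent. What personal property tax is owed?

£13035.96

2013-01-01 to 2013-01-29: 29 days at 2.05% → £444000 × 2.05% × 29/365 = £723.1726
2013-01-30 to 2013-09-27: 241 days at 4.2% → £444000 × 4.2% × 241/365 = £12312.7890
Total = £13035.9616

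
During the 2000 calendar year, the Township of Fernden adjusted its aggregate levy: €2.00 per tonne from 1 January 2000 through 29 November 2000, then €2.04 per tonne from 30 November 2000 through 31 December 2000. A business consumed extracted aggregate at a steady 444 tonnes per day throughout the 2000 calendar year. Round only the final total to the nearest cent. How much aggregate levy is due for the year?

€325,576.32

1 January – 29 November 2000: 334 days × 444 tonnes/day = 148,296 tonnes at €2.00/tonne → €296,592.00
30 November – 31 December 2000: 32 days × 444 tonnes/day = 14,208 tonnes at €2.04/tonne → €28,984.32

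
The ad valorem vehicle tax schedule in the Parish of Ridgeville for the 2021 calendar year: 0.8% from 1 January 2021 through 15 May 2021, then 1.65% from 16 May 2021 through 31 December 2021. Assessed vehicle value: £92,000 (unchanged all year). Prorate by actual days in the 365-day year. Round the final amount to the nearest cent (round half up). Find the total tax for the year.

1 January – 15 May 2021: 135 days at 0.8% → £92,000 × 0.8% × 135/365 = £272.2192
16 May – 31 December 2021: 230 days at 1.65% → £92,000 × 1.65% × 230/365 = £956.5479
Total = £1,228.7671

£1,228.77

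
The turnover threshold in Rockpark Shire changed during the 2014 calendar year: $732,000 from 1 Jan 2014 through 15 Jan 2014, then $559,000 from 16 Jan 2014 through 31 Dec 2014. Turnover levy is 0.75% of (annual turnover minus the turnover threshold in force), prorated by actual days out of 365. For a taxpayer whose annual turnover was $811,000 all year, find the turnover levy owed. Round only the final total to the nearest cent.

1 Jan – 15 Jan 2014: 15 days, exemption $732,000 → ($811,000 − $732,000) × 0.75% × 15/365 = $24.3493
16 Jan – 31 Dec 2014: 350 days, exemption $559,000 → ($811,000 − $559,000) × 0.75% × 350/365 = $1,812.3288
Total = $1,836.6781

$1,836.68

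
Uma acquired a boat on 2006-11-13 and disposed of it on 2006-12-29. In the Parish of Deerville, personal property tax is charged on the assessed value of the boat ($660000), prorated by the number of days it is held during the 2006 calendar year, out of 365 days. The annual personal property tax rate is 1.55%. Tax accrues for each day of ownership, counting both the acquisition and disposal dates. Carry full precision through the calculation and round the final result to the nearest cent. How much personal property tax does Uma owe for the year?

$1317.29

Days held (2006-11-13 to 2006-12-29): 47 out of 365
Tax = $660000 × 1.55% × 47/365 = $1317.2877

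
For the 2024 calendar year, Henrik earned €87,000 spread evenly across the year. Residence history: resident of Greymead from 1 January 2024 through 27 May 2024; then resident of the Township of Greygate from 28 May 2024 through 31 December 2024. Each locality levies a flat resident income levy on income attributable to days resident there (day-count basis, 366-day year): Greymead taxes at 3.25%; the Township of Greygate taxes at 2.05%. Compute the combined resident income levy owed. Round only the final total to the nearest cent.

€2,205.66

Greymead, 1 January – 27 May 2024: 148 days → €87,000 × 3.25% × 148/366 = €1,143.3607
The Township of Greygate, 28 May – 31 December 2024: 218 days → €87,000 × 2.05% × 218/366 = €1,062.3033
Total = €2,205.6639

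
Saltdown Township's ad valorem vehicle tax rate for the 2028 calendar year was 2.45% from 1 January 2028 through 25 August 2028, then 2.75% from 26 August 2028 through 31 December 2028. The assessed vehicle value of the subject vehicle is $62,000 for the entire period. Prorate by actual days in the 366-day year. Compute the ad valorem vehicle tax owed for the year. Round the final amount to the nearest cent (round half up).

$1,584.05

1 January – 25 August 2028: 238 days at 2.45% → $62,000 × 2.45% × 238/366 = $987.7650
26 August – 31 December 2028: 128 days at 2.75% → $62,000 × 2.75% × 128/366 = $596.2842
Total = $1,584.0492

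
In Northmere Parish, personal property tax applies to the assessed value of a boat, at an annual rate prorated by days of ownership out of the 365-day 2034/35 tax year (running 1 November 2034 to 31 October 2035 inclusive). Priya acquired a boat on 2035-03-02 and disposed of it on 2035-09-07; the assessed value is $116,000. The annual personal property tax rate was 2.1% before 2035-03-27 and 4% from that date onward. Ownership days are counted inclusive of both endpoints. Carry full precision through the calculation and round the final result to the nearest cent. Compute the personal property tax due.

$2,264.38

2035-03-02 to 2035-03-26: 25 days at 2.1% → $116,000 × 2.1% × 25/365 = $166.8493
2035-03-27 to 2035-09-07: 165 days at 4% → $116,000 × 4% × 165/365 = $2,097.5342
Total = $2,264.3836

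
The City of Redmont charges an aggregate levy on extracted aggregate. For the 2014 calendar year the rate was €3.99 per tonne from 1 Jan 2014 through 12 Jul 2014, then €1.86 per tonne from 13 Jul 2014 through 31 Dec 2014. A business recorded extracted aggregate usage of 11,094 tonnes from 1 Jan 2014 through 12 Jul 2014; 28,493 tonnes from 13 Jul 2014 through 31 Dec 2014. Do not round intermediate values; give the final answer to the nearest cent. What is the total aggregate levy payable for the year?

1 Jan – 12 Jul 2014: 11,094 tonnes at €3.99/tonne → €44,265.06
13 Jul – 31 Dec 2014: 28,493 tonnes at €1.86/tonne → €52,996.98

€97,262.04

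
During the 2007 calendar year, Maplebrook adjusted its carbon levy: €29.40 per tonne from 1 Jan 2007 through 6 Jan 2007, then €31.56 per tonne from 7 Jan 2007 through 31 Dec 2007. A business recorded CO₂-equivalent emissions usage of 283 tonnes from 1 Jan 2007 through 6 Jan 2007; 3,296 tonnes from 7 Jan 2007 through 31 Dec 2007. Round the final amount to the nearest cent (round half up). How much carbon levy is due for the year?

1 Jan – 6 Jan 2007: 283 tonnes at €29.40/tonne → €8,320.20
7 Jan – 31 Dec 2007: 3,296 tonnes at €31.56/tonne → €104,021.76

€112,341.96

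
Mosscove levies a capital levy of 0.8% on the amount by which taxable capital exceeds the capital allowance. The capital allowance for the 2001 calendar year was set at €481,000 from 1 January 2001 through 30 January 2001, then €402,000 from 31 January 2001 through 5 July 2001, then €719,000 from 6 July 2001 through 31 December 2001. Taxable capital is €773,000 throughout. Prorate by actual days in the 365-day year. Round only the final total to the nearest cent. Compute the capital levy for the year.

€1,672.37

1 January – 30 January 2001: 30 days, exemption €481,000 → (€773,000 − €481,000) × 0.8% × 30/365 = €192.0000
31 January – 5 July 2001: 156 days, exemption €402,000 → (€773,000 − €402,000) × 0.8% × 156/365 = €1,268.5151
6 July – 31 December 2001: 179 days, exemption €719,000 → (€773,000 − €719,000) × 0.8% × 179/365 = €211.8575
Total = €1,672.3726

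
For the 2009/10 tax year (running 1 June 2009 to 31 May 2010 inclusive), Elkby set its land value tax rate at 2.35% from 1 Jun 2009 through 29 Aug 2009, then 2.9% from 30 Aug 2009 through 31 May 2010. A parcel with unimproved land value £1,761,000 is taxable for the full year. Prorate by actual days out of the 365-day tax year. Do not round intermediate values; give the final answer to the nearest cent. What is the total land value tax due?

£48,680.79

1 Jun – 29 Aug 2009: 90 days at 2.35% → £1,761,000 × 2.35% × 90/365 = £10,204.1507
30 Aug 2009 – 31 May 2010: 275 days at 2.9% → £1,761,000 × 2.9% × 275/365 = £38,476.6438
Total = £48,680.7945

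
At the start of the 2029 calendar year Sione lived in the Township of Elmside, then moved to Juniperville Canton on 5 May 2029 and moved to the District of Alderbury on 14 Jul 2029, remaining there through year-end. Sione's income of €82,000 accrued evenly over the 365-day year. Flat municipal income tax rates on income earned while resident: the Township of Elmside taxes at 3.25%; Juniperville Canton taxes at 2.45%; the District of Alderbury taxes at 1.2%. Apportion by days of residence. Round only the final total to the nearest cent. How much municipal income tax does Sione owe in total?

The Township of Elmside, 1 Jan – 4 May 2029: 124 days → €82,000 × 3.25% × 124/365 = €905.3699
Juniperville Canton, 5 May – 13 Jul 2029: 70 days → €82,000 × 2.45% × 70/365 = €385.2877
The District of Alderbury, 14 Jul – 31 Dec 2029: 171 days → €82,000 × 1.2% × 171/365 = €460.9973
Total = €1,751.6548

€1,751.65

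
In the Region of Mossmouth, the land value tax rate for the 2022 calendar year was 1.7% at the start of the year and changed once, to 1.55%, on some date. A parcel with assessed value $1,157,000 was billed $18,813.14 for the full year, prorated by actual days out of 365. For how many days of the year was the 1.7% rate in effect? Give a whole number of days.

185 days

Let d = days at the first rate; then 365 − d days at the second rate.
$1,157,000 × [1.7%·d + 1.55%·(365−d)] / 365 = $18,813.14
Solving gives d = 185, so the new rate took effect on 5 Jul 2022.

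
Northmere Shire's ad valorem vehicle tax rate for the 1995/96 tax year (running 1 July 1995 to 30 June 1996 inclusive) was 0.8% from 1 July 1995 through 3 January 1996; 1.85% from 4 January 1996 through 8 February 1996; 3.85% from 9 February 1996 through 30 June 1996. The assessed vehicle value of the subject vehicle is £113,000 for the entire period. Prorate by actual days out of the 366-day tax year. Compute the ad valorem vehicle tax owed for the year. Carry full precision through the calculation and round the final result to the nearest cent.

1 July 1995 – 3 January 1996: 187 days at 0.8% → £113,000 × 0.8% × 187/366 = £461.8798
4 January – 8 February 1996: 36 days at 1.85% → £113,000 × 1.85% × 36/366 = £205.6230
9 February – 30 June 1996: 143 days at 3.85% → £113,000 × 3.85% × 143/366 = £1,699.7855
Total = £2,367.2883

£2,367.29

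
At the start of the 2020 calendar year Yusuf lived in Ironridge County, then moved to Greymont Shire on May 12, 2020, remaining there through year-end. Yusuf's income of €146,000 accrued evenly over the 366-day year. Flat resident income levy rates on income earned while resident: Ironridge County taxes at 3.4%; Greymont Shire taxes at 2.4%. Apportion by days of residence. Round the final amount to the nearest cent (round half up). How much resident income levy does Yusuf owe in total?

Ironridge County, January 1 – May 11, 2020: 132 days → €146,000 × 3.4% × 132/366 = €1,790.2951
Greymont Shire, May 12 – December 31, 2020: 234 days → €146,000 × 2.4% × 234/366 = €2,240.2623
Total = €4,030.5574

€4,030.56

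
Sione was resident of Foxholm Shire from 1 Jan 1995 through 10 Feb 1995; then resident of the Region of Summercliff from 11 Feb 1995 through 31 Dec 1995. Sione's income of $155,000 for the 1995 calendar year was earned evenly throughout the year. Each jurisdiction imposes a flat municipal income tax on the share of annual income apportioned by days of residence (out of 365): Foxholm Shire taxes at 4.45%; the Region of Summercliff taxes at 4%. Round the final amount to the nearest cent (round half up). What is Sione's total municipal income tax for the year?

$6,278.35

Foxholm Shire, 1 Jan – 10 Feb 1995: 41 days → $155,000 × 4.45% × 41/365 = $774.7877
The Region of Summercliff, 11 Feb – 31 Dec 1995: 324 days → $155,000 × 4% × 324/365 = $5,503.5616
Total = $6,278.3493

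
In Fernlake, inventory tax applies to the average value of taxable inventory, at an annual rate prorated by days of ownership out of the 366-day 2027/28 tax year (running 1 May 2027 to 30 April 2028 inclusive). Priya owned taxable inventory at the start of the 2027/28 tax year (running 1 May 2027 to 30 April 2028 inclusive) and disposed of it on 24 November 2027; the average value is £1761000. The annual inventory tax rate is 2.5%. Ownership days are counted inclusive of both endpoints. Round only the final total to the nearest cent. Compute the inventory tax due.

£25019.67

Days held (1 May – 24 November 2027): 208 out of 366
Tax = £1761000 × 2.5% × 208/366 = £25019.6721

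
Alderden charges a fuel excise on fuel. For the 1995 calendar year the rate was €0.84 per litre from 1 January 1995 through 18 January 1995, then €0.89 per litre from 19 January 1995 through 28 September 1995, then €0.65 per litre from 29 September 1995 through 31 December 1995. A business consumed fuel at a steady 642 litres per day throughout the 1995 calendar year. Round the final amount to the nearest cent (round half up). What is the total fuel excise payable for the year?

€193,492.38

1 January – 18 January 1995: 18 days × 642 litres/day = 11,556 litres at €0.84/litre → €9,707.04
19 January – 28 September 1995: 253 days × 642 litres/day = 162,426 litres at €0.89/litre → €144,559.14
29 September – 31 December 1995: 94 days × 642 litres/day = 60,348 litres at €0.65/litre → €39,226.20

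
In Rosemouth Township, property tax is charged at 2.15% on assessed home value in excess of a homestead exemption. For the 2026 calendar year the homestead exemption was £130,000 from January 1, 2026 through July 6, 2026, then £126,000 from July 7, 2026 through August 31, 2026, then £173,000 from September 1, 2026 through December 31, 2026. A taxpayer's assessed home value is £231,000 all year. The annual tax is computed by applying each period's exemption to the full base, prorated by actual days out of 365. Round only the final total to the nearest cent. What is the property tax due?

January 1 – July 6, 2026: 187 days, exemption £130,000 → (£231,000 − £130,000) × 2.15% × 187/365 = £1,112.5219
July 7 – August 31, 2026: 56 days, exemption £126,000 → (£231,000 − £126,000) × 2.15% × 56/365 = £346.3562
September 1 – December 31, 2026: 122 days, exemption £173,000 → (£231,000 − £173,000) × 2.15% × 122/365 = £416.8055
Total = £1,875.6836

£1,875.68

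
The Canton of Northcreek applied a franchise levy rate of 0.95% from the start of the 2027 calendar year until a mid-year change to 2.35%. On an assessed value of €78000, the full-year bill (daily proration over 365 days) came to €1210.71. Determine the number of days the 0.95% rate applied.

208 days

Let d = days at the first rate; then 365 − d days at the second rate.
€78000 × [0.95%·d + 2.35%·(365−d)] / 365 = €1210.71
Solving gives d = 208, so the new rate took effect on 28 July 2027.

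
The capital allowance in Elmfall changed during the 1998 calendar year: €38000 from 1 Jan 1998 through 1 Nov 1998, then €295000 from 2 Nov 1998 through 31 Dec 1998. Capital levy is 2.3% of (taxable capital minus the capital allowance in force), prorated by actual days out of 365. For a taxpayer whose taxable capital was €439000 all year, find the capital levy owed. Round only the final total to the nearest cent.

€8251.33

1 Jan – 1 Nov 1998: 305 days, exemption €38000 → (€439000 − €38000) × 2.3% × 305/365 = €7706.8904
2 Nov – 31 Dec 1998: 60 days, exemption €295000 → (€439000 − €295000) × 2.3% × 60/365 = €544.4384
Total = €8251.3288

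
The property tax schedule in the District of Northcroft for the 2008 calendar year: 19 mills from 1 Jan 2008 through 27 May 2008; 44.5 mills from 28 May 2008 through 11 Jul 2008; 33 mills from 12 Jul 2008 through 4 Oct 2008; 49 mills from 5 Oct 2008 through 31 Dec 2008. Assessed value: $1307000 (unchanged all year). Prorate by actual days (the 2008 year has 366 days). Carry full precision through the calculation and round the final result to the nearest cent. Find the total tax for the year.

1 Jan – 27 May 2008: 148 days at 19 mills → $1307000 × 1.9% × 148/366 = $10041.7596
28 May – 11 Jul 2008: 45 days at 44.5 mills → $1307000 × 4.45% × 45/366 = $7151.0041
12 Jul – 4 Oct 2008: 85 days at 33 mills → $1307000 × 3.3% × 85/366 = $10016.7623
5 Oct – 31 Dec 2008: 88 days at 49 mills → $1307000 × 4.9% × 88/366 = $15398.3169
Total = $42607.8429

$42607.84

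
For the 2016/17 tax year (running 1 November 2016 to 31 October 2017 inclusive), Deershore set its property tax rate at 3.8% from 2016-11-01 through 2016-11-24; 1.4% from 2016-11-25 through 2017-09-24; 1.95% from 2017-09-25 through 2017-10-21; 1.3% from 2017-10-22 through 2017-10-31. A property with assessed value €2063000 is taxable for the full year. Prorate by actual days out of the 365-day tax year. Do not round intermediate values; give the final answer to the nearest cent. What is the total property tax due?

2016-11-01 to 2016-11-24: 24 days at 3.8% → €2063000 × 3.8% × 24/365 = €5154.6740
2016-11-25 to 2017-09-24: 304 days at 1.4% → €2063000 × 1.4% × 304/365 = €24055.1452
2017-09-25 to 2017-10-21: 27 days at 1.95% → €2063000 × 1.95% × 27/365 = €2975.8068
2017-10-22 to 2017-10-31: 10 days at 1.3% → €2063000 × 1.3% × 10/365 = €734.7671
Total = €32920.3932

€32920.39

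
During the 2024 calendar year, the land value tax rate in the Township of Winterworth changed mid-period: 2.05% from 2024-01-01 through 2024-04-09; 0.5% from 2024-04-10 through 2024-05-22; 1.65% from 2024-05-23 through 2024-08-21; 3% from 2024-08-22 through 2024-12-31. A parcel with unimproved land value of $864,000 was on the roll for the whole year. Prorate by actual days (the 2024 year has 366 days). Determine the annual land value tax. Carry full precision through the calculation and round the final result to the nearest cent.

2024-01-01 to 2024-04-09: 100 days at 2.05% → $864,000 × 2.05% × 100/366 = $4,839.3443
2024-04-10 to 2024-05-22: 43 days at 0.5% → $864,000 × 0.5% × 43/366 = $507.5410
2024-05-23 to 2024-08-21: 91 days at 1.65% → $864,000 × 1.65% × 91/366 = $3,544.5246
2024-08-22 to 2024-12-31: 132 days at 3% → $864,000 × 3% × 132/366 = $9,348.1967
Total = $18,239.6066

$18,239.61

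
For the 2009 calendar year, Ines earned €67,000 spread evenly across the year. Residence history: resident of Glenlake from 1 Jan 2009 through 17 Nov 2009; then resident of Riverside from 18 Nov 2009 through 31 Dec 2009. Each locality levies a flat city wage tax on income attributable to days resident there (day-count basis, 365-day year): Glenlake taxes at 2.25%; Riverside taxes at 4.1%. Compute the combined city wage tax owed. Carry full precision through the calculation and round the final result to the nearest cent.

Glenlake, 1 Jan – 17 Nov 2009: 321 days → €67,000 × 2.25% × 321/365 = €1,325.7740
Riverside, 18 Nov – 31 Dec 2009: 44 days → €67,000 × 4.1% × 44/365 = €331.1452
Total = €1,656.9192

€1,656.92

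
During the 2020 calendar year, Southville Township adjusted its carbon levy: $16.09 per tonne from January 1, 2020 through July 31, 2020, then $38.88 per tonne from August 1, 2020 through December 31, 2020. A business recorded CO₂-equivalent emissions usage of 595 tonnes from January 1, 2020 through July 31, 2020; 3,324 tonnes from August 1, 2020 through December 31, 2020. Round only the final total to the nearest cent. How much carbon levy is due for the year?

January 1 – July 31, 2020: 595 tonnes at $16.09/tonne → $9,573.55
August 1 – December 31, 2020: 3,324 tonnes at $38.88/tonne → $129,237.12

$138,810.67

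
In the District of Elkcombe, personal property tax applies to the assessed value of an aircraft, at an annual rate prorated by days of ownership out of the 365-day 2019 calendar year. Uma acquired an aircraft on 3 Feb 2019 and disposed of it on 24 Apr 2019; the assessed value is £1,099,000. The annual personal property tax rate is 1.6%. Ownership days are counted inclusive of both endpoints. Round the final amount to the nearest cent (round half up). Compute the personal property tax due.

£3,902.20

Days held (3 Feb – 24 Apr 2019): 81 out of 365
Tax = £1,099,000 × 1.6% × 81/365 = £3,902.2027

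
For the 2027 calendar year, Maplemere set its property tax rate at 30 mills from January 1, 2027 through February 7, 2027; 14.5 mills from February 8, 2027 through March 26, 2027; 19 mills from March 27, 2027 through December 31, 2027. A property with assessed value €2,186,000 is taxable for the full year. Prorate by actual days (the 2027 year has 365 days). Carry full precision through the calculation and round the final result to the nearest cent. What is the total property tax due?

January 1 – February 7, 2027: 38 days at 30 mills → €2,186,000 × 3% × 38/365 = €6,827.5068
February 8 – March 26, 2027: 47 days at 14.5 mills → €2,186,000 × 1.45% × 47/365 = €4,081.5315
March 27 – December 31, 2027: 280 days at 19 mills → €2,186,000 × 1.9% × 280/365 = €31,861.6986
Total = €42,770.7370

€42,770.74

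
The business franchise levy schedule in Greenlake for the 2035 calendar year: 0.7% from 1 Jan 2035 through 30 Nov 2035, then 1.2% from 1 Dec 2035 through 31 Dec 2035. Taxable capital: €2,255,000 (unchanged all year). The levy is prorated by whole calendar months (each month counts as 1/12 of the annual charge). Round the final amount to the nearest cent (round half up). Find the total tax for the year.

1 Jan – 30 Nov 2035: 11 months at 0.7% → €2,255,000 × 0.7% × 11/12 = €14,469.5833
1 Dec – 31 Dec 2035: 1 month at 1.2% → €2,255,000 × 1.2% × 1/12 = €2,255.0000
Total = €16,724.5833

€16,724.58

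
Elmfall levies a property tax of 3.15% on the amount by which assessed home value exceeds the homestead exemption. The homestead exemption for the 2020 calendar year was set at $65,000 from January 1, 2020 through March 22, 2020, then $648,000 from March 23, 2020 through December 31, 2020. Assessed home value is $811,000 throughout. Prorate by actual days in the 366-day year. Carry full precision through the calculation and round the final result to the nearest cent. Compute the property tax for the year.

January 1 – March 22, 2020: 82 days, exemption $65,000 → ($811,000 − $65,000) × 3.15% × 82/366 = $5,264.8033
March 23 – December 31, 2020: 284 days, exemption $648,000 → ($811,000 − $648,000) × 3.15% × 284/366 = $3,984.1475
Total = $9,248.9508

$9,248.95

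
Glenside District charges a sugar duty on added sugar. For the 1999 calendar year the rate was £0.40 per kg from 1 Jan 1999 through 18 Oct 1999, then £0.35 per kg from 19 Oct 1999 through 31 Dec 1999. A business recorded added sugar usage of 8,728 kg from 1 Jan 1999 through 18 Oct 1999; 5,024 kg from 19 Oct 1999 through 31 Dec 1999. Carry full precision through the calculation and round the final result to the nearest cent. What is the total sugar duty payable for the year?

1 Jan – 18 Oct 1999: 8,728 kg at £0.40/kg → £3491.20
19 Oct – 31 Dec 1999: 5,024 kg at £0.35/kg → £1758.40

£5249.60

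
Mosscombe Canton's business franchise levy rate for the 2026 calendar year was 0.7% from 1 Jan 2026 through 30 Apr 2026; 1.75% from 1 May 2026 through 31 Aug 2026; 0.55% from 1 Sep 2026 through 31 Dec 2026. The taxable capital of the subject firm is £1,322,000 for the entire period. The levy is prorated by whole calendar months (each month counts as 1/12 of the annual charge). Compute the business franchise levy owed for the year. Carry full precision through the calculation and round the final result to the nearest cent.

1 Jan – 30 Apr 2026: 4 months at 0.7% → £1,322,000 × 0.7% × 4/12 = £3,084.6667
1 May – 31 Aug 2026: 4 months at 1.75% → £1,322,000 × 1.75% × 4/12 = £7,711.6667
1 Sep – 31 Dec 2026: 4 months at 0.55% → £1,322,000 × 0.55% × 4/12 = £2,423.6667
Total = £13,220.0000

£13,220.00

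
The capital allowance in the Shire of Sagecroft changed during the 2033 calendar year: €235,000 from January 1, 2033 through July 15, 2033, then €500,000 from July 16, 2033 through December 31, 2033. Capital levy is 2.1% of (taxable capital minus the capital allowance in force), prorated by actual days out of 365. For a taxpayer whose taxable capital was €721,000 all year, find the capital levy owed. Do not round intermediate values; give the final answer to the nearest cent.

January 1 – July 15, 2033: 196 days, exemption €235,000 → (€721,000 − €235,000) × 2.1% × 196/365 = €5,480.4822
July 16 – December 31, 2033: 169 days, exemption €500,000 → (€721,000 − €500,000) × 2.1% × 169/365 = €2,148.8466
Total = €7,629.3288

€7,629.33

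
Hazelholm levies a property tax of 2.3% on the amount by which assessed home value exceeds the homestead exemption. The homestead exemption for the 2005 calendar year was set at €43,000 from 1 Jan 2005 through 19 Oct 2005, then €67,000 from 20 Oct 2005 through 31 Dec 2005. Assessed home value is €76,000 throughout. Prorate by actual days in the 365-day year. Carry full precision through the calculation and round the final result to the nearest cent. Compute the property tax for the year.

€648.60

1 Jan – 19 Oct 2005: 292 days, exemption €43,000 → (€76,000 − €43,000) × 2.3% × 292/365 = €607.2000
20 Oct – 31 Dec 2005: 73 days, exemption €67,000 → (€76,000 − €67,000) × 2.3% × 73/365 = €41.4000
Total = €648.6000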